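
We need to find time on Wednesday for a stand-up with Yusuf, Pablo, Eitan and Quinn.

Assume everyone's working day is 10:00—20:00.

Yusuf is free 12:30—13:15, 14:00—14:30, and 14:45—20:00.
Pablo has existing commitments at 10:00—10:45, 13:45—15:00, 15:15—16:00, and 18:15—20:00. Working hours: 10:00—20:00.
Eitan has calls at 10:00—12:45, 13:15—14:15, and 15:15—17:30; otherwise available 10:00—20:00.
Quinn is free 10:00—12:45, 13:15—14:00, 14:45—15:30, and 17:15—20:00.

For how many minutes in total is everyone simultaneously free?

60 minutes

Pablo free within 10:00–20:00: 10:45–13:45, 15:00–15:15, 16:00–18:15.
Eitan free within 10:00–20:00: 12:45–13:15, 14:15–15:15, 17:30–20:00.
Yusuf ∩ Pablo: 12:30–13:15, 15:00–15:15, 16:00–18:15.
Yusuf ∩ Pablo ∩ Eitan: 12:45–13:15, 15:00–15:15, 17:30–18:15.
Yusuf ∩ Pablo ∩ Eitan ∩ Quinn: 15:00–15:15, 17:30–18:15.
Total common minutes: 15 + 45 = 60.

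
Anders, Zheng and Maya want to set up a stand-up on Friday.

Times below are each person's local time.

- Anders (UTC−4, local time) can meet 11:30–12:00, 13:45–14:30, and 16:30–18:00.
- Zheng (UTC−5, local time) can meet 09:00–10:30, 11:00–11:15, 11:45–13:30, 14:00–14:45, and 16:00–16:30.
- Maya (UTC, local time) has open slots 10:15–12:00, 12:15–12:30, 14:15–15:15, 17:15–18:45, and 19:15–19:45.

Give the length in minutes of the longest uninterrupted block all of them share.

45 minutes

Anders → UTC: 15:30–16:00, 17:45–18:30, 20:30–22:00.
Zheng → UTC: 14:00–15:30, 16:00–16:15, 16:45–18:30, 19:00–19:45, 21:00–21:30.
Maya → UTC: 10:15–12:00, 12:15–12:30, 14:15–15:15, 17:15–18:45, 19:15–19:45.
Anders ∩ Zheng: 17:45–18:30, 21:00–21:30.
Anders ∩ Zheng ∩ Maya: 17:45–18:30.
Single common window of 45 minutes.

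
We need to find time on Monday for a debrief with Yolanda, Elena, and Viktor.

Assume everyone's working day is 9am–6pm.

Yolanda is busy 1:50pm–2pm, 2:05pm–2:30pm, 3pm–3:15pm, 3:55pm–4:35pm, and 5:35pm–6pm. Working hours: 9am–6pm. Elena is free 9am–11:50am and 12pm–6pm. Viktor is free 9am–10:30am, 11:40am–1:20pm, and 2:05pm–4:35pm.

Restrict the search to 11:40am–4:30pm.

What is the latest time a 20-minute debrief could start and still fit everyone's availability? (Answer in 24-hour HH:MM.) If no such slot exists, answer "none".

15:35

Yolanda free within 09:00–18:00: 09:00–13:50, 14:00–14:05, 14:30–15:00, 15:15–15:55, 16:35–17:35.
Yolanda ∩ Elena: 09:00–11:50, 12:00–13:50, 14:00–14:05, 14:30–15:00, 15:15–15:55, 16:35–17:35.
Yolanda ∩ Elena ∩ Viktor: 09:00–10:30, 11:40–11:50, 12:00–13:20, 14:30–15:00, 15:15–15:55.
Restricted to 11:40–16:30: 11:40–11:50, 12:00–13:20, 14:30–15:00, 15:15–15:55.
Windows ≥ 20 min: 12:00–13:20, 14:30–15:00, 15:15–15:55.
Latest start in the last window 15:15–15:55 is 15:55 − 20 min = 15:35.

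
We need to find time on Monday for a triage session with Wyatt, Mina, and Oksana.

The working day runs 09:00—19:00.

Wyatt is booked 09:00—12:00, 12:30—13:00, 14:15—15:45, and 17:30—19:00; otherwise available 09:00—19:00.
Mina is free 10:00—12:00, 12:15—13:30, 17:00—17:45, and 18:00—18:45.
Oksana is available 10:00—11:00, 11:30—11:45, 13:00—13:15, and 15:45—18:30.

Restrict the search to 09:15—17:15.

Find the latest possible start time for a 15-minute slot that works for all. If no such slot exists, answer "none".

17:00

Wyatt free within 09:00–19:00: 12:00–12:30, 13:00–14:15, 15:45–17:30.
Wyatt ∩ Mina: 12:15–12:30, 13:00–13:30, 17:00–17:30.
Wyatt ∩ Mina ∩ Oksana: 13:00–13:15, 17:00–17:30.
Restricted to 09:15–17:15: 13:00–13:15, 17:00–17:15.
Windows ≥ 15 min: 13:00–13:15, 17:00–17:15.
Latest start in the last window 17:00–17:15 is 17:15 − 15 min = 17:00.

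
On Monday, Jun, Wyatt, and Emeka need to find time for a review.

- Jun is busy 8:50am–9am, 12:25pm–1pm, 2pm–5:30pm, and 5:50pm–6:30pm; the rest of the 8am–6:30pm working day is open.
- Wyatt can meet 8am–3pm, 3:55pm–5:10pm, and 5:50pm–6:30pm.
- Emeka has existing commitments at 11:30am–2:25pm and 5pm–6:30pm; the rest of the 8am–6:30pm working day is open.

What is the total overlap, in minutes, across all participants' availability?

Jun free within 08:00–18:30: 08:00–08:50, 09:00–12:25, 13:00–14:00, 17:30–17:50.
Emeka free within 08:00–18:30: 08:00–11:30, 14:25–17:00.
Jun ∩ Wyatt: 08:00–08:50, 09:00–12:25, 13:00–14:00.
Jun ∩ Wyatt ∩ Emeka: 08:00–08:50, 09:00–11:30.
Total common minutes: 50 + 150 = 200.

200 minutes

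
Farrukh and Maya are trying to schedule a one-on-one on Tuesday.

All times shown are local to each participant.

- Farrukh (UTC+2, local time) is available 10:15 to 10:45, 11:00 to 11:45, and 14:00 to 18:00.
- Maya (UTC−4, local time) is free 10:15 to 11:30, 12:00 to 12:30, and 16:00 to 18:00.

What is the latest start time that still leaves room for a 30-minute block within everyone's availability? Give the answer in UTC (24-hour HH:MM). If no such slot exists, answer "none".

Farrukh → UTC: 08:15–08:45, 09:00–09:45, 12:00–16:00.
Maya → UTC: 14:15–15:30, 16:00–16:30, 20:00–22:00.
Farrukh ∩ Maya: 14:15–15:30.
Windows ≥ 30 min: 14:15–15:30.
Latest start in the last window 14:15–15:30 is 15:30 − 30 min = 15:00.

15:00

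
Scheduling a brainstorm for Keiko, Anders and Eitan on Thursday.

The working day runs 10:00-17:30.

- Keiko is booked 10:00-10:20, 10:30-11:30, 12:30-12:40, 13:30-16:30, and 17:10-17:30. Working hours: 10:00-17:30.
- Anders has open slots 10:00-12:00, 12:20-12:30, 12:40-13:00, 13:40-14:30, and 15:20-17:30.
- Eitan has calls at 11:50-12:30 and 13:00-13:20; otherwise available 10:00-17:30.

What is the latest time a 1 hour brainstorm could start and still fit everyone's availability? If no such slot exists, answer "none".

Keiko free within 10:00–17:30: 10:20–10:30, 11:30–12:30, 12:40–13:30, 16:30–17:10.
Eitan free within 10:00–17:30: 10:00–11:50, 12:30–13:00, 13:20–17:30.
Keiko ∩ Anders: 10:20–10:30, 11:30–12:00, 12:20–12:30, 12:40–13:00, 16:30–17:10.
Keiko ∩ Anders ∩ Eitan: 10:20–10:30, 11:30–11:50, 12:40–13:00, 16:30–17:10.
Windows ≥ 60 min: (none).

none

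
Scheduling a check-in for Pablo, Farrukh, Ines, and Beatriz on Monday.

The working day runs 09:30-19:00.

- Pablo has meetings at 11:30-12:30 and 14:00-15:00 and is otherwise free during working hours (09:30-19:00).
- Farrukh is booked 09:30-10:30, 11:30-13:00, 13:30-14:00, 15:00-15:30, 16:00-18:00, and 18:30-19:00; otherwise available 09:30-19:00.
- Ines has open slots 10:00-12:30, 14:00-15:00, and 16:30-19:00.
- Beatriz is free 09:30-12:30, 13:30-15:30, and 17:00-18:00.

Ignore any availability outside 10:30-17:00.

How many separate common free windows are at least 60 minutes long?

Pablo free within 09:30–19:00: 09:30–11:30, 12:30–14:00, 15:00–19:00.
Farrukh free within 09:30–19:00: 10:30–11:30, 13:00–13:30, 14:00–15:00, 15:30–16:00, 18:00–18:30.
Pablo ∩ Farrukh: 10:30–11:30, 13:00–13:30, 15:30–16:00, 18:00–18:30.
Pablo ∩ Farrukh ∩ Ines: 10:30–11:30, 18:00–18:30.
Pablo ∩ Farrukh ∩ Ines ∩ Beatriz: 10:30–11:30.
Restricted to 10:30–17:00: 10:30–11:30.
Windows ≥ 60 min: 10:30–11:30.
That's 1 window.

1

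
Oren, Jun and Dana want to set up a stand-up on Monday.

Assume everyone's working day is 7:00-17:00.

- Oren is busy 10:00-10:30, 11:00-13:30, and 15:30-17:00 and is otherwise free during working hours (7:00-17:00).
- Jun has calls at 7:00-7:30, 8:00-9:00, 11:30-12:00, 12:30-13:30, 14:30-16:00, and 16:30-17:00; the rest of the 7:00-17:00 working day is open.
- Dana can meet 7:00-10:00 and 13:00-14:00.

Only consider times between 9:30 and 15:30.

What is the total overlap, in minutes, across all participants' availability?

Oren free within 07:00–17:00: 07:00–10:00, 10:30–11:00, 13:30–15:30.
Jun free within 07:00–17:00: 07:30–08:00, 09:00–11:30, 12:00–12:30, 13:30–14:30, 16:00–16:30.
Oren ∩ Jun: 07:30–08:00, 09:00–10:00, 10:30–11:00, 13:30–14:30.
Oren ∩ Jun ∩ Dana: 07:30–08:00, 09:00–10:00, 13:30–14:00.
Restricted to 09:30–15:30: 09:30–10:00, 13:30–14:00.
Total common minutes: 30 + 30 = 60.

60 minutes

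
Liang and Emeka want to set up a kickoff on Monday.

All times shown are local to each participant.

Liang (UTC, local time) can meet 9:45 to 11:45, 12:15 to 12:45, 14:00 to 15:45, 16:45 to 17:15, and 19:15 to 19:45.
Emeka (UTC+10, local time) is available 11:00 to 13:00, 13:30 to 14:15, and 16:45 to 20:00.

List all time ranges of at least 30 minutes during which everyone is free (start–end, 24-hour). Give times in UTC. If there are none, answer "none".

none

Liang → UTC: 09:45–11:45, 12:15–12:45, 14:00–15:45, 16:45–17:15, 19:15–19:45.
Emeka → UTC: 01:00–03:00, 03:30–04:15, 06:45–10:00.
Liang ∩ Emeka: 09:45–10:00.
Windows ≥ 30 min: (none).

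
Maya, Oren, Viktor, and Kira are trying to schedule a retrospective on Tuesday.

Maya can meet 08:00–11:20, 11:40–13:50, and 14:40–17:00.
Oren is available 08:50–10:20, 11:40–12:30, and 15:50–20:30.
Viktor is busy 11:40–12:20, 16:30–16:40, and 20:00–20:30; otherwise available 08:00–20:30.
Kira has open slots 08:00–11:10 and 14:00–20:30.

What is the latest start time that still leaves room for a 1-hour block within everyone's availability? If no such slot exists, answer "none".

Viktor free within 08:00–20:30: 08:00–11:40, 12:20–16:30, 16:40–20:00.
Maya ∩ Oren: 08:50–10:20, 11:40–12:30, 15:50–17:00.
Maya ∩ Oren ∩ Viktor: 08:50–10:20, 12:20–12:30, 15:50–16:30, 16:40–17:00.
Maya ∩ Oren ∩ Viktor ∩ Kira: 08:50–10:20, 15:50–16:30, 16:40–17:00.
Windows ≥ 60 min: 08:50–10:20.
Latest start in the last window 08:50–10:20 is 10:20 − 60 min = 09:20.

09:20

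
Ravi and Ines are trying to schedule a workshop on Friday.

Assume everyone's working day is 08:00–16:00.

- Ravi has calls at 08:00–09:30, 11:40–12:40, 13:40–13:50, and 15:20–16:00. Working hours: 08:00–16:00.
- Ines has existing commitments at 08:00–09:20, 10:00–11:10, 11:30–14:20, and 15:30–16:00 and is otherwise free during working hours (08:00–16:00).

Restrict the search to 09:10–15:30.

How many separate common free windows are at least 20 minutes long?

3

Ravi free within 08:00–16:00: 09:30–11:40, 12:40–13:40, 13:50–15:20.
Ines free within 08:00–16:00: 09:20–10:00, 11:10–11:30, 14:20–15:30.
Ravi ∩ Ines: 09:30–10:00, 11:10–11:30, 14:20–15:20.
Restricted to 09:10–15:30: 09:30–10:00, 11:10–11:30, 14:20–15:20.
Windows ≥ 20 min: 09:30–10:00, 11:10–11:30, 14:20–15:20.
That's 3 windows.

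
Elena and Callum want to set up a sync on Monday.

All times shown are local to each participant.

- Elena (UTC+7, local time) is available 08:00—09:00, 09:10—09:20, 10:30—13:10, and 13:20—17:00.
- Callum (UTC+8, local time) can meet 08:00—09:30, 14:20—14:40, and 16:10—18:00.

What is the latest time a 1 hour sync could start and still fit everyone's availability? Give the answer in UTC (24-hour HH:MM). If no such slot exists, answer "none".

Elena → UTC: 01:00–02:00, 02:10–02:20, 03:30–06:10, 06:20–10:00.
Callum → UTC: 00:00–01:30, 06:20–06:40, 08:10–10:00.
Elena ∩ Callum: 01:00–01:30, 06:20–06:40, 08:10–10:00.
Windows ≥ 60 min: 08:10–10:00.
Latest start in the last window 08:10–10:00 is 10:00 − 60 min = 09:00.

09:00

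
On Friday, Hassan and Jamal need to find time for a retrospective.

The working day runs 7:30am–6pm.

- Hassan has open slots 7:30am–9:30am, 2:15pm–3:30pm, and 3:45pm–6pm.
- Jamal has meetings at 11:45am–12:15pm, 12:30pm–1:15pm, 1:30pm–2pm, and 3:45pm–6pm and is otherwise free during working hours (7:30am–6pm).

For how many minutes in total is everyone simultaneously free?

195 minutes

Jamal free within 07:30–18:00: 07:30–11:45, 12:15–12:30, 13:15–13:30, 14:00–15:45.
Hassan ∩ Jamal: 07:30–09:30, 14:15–15:30.
Total common minutes: 120 + 75 = 195.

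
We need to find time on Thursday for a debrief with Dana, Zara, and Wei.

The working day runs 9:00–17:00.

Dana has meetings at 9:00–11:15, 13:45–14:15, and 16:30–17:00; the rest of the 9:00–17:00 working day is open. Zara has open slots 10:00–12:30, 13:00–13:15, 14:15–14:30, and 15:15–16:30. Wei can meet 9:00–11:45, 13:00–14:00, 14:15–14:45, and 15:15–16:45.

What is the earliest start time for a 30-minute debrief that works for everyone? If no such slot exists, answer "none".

Dana free within 09:00–17:00: 11:15–13:45, 14:15–16:30.
Dana ∩ Zara: 11:15–12:30, 13:00–13:15, 14:15–14:30, 15:15–16:30.
Dana ∩ Zara ∩ Wei: 11:15–11:45, 13:00–13:15, 14:15–14:30, 15:15–16:30.
Windows ≥ 30 min: 11:15–11:45, 15:15–16:30.
Earliest such window starts at 11:15.

11:15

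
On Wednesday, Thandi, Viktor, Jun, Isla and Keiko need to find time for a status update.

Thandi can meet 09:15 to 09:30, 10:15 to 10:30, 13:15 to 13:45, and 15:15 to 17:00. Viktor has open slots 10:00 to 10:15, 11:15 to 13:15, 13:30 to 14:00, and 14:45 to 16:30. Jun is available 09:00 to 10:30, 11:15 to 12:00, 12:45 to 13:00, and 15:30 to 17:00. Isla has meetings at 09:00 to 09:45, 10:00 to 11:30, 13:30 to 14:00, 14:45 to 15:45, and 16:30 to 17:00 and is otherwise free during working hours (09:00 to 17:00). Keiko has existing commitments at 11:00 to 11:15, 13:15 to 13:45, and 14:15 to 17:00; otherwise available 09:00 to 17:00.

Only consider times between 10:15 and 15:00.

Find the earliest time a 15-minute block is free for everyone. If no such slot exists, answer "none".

Isla free within 09:00–17:00: 09:45–10:00, 11:30–13:30, 14:00–14:45, 15:45–16:30.
Keiko free within 09:00–17:00: 09:00–11:00, 11:15–13:15, 13:45–14:15.
Thandi ∩ Viktor: 13:30–13:45, 15:15–16:30.
Thandi ∩ Viktor ∩ Jun: 15:30–16:30.
Thandi ∩ Viktor ∩ Jun ∩ Isla: 15:45–16:30.
Thandi ∩ Viktor ∩ Jun ∩ Isla ∩ Keiko: (none).
Restricted to 10:15–15:00: (none).
Windows ≥ 15 min: (none).

none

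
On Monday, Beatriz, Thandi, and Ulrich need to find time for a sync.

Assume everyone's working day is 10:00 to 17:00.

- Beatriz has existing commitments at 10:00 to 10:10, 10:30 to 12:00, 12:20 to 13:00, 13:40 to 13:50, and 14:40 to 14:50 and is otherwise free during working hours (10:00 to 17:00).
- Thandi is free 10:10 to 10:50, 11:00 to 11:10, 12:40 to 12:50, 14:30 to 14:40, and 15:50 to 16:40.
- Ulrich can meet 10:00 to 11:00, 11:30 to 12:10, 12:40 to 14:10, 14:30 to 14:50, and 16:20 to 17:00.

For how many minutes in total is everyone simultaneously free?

50 minutes

Beatriz free within 10:00–17:00: 10:10–10:30, 12:00–12:20, 13:00–13:40, 13:50–14:40, 14:50–17:00.
Beatriz ∩ Thandi: 10:10–10:30, 14:30–14:40, 15:50–16:40.
Beatriz ∩ Thandi ∩ Ulrich: 10:10–10:30, 14:30–14:40, 16:20–16:40.
Total common minutes: 20 + 10 + 20 = 50.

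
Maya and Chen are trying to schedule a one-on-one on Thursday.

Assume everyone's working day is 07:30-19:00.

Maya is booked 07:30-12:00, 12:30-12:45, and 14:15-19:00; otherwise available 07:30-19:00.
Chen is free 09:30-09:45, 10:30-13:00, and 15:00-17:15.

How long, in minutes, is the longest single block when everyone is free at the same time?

Maya free within 07:30–19:00: 12:00–12:30, 12:45–14:15.
Maya ∩ Chen: 12:00–12:30, 12:45–13:00.
Common window lengths: 30, 15 min; longest is 30.

30 minutes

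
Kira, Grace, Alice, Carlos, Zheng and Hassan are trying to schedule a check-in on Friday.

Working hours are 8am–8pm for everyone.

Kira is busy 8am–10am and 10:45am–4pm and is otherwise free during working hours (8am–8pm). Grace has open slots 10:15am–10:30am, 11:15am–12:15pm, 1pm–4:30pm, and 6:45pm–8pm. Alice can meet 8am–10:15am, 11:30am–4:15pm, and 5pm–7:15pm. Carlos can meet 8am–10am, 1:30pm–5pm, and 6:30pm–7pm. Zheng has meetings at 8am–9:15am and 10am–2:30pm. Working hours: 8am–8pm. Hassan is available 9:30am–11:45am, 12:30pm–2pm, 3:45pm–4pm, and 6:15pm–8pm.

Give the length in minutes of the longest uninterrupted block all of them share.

Kira free within 08:00–20:00: 10:00–10:45, 16:00–20:00.
Zheng free within 08:00–20:00: 09:15–10:00, 14:30–20:00.
Kira ∩ Grace: 10:15–10:30, 16:00–16:30, 18:45–20:00.
Kira ∩ Grace ∩ Alice: 16:00–16:15, 18:45–19:15.
Kira ∩ Grace ∩ Alice ∩ Carlos: 16:00–16:15, 18:45–19:00.
Kira ∩ Grace ∩ Alice ∩ Carlos ∩ Zheng: 16:00–16:15, 18:45–19:00.
Kira ∩ Grace ∩ Alice ∩ Carlos ∩ Zheng ∩ Hassan: 18:45–19:00.
Single common window of 15 minutes.

15 minutes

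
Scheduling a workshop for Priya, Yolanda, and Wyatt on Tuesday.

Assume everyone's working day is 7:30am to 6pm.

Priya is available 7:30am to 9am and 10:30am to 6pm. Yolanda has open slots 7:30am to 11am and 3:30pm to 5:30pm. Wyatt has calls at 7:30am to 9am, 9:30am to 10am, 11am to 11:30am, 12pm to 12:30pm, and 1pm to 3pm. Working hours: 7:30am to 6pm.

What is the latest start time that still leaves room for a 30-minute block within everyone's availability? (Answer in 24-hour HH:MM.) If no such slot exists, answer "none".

17:00

Wyatt free within 07:30–18:00: 09:00–09:30, 10:00–11:00, 11:30–12:00, 12:30–13:00, 15:00–18:00.
Priya ∩ Yolanda: 07:30–09:00, 10:30–11:00, 15:30–17:30.
Priya ∩ Yolanda ∩ Wyatt: 10:30–11:00, 15:30–17:30.
Windows ≥ 30 min: 10:30–11:00, 15:30–17:30.
Latest start in the last window 15:30–17:30 is 17:30 − 30 min = 17:00.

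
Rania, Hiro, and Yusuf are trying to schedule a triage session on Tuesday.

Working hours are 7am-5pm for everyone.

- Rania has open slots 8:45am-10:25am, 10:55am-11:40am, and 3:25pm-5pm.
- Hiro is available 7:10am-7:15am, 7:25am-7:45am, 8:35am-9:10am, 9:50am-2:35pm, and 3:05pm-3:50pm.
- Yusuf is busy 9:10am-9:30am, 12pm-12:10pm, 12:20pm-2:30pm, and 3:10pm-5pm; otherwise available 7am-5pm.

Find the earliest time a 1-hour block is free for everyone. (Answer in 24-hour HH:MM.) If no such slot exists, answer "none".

none

Yusuf free within 07:00–17:00: 07:00–09:10, 09:30–12:00, 12:10–12:20, 14:30–15:10.
Rania ∩ Hiro: 08:45–09:10, 09:50–10:25, 10:55–11:40, 15:25–15:50.
Rania ∩ Hiro ∩ Yusuf: 08:45–09:10, 09:50–10:25, 10:55–11:40.
Windows ≥ 60 min: (none).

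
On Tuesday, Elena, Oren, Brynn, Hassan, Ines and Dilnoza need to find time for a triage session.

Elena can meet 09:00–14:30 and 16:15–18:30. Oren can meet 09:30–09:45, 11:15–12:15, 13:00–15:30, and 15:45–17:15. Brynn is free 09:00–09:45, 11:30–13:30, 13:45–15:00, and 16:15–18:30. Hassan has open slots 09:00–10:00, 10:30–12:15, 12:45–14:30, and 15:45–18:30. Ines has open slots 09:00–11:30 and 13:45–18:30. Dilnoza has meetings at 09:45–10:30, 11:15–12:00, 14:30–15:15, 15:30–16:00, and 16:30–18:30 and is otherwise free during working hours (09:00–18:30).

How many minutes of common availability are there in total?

75 minutes

Dilnoza free within 09:00–18:30: 09:00–09:45, 10:30–11:15, 12:00–14:30, 15:15–15:30, 16:00–16:30.
Elena ∩ Oren: 09:30–09:45, 11:15–12:15, 13:00–14:30, 16:15–17:15.
Elena ∩ Oren ∩ Brynn: 09:30–09:45, 11:30–12:15, 13:00–13:30, 13:45–14:30, 16:15–17:15.
Elena ∩ Oren ∩ Brynn ∩ Hassan: 09:30–09:45, 11:30–12:15, 13:00–13:30, 13:45–14:30, 16:15–17:15.
Elena ∩ Oren ∩ Brynn ∩ Hassan ∩ Ines: 09:30–09:45, 13:45–14:30, 16:15–17:15.
Elena ∩ Oren ∩ Brynn ∩ Hassan ∩ Ines ∩ Dilnoza: 09:30–09:45, 13:45–14:30, 16:15–16:30.
Total common minutes: 15 + 45 + 15 = 75.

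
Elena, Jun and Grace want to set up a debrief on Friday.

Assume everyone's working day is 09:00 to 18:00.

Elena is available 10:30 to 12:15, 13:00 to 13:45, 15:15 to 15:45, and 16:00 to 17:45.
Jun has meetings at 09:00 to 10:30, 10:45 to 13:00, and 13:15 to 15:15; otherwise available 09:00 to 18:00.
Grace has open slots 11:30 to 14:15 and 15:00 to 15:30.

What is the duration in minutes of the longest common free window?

15 minutes

Jun free within 09:00–18:00: 10:30–10:45, 13:00–13:15, 15:15–18:00.
Elena ∩ Jun: 10:30–10:45, 13:00–13:15, 15:15–15:45, 16:00–17:45.
Elena ∩ Jun ∩ Grace: 13:00–13:15, 15:15–15:30.
Common window lengths: 15, 15 min; longest is 15.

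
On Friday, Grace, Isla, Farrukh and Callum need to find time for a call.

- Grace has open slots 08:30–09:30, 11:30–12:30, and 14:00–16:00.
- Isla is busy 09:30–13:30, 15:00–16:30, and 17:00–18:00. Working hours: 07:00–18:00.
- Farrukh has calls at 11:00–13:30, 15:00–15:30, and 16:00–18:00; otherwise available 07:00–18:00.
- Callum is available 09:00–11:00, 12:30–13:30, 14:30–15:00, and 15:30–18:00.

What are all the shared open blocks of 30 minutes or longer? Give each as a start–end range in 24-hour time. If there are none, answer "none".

Isla free within 07:00–18:00: 07:00–09:30, 13:30–15:00, 16:30–17:00.
Farrukh free within 07:00–18:00: 07:00–11:00, 13:30–15:00, 15:30–16:00.
Grace ∩ Isla: 08:30–09:30, 14:00–15:00.
Grace ∩ Isla ∩ Farrukh: 08:30–09:30, 14:00–15:00.
Grace ∩ Isla ∩ Farrukh ∩ Callum: 09:00–09:30, 14:30–15:00.
Windows ≥ 30 min: 09:00–09:30, 14:30–15:00.

09:00–09:30, 14:30–15:00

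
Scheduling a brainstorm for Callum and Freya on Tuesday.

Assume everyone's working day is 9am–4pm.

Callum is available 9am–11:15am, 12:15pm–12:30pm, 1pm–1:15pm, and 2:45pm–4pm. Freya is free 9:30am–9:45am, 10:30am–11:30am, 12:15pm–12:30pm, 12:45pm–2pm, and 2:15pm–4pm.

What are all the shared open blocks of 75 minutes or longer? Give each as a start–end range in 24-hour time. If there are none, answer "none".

14:45–16:00

Callum ∩ Freya: 09:30–09:45, 10:30–11:15, 12:15–12:30, 13:00–13:15, 14:45–16:00.
Windows ≥ 75 min: 14:45–16:00.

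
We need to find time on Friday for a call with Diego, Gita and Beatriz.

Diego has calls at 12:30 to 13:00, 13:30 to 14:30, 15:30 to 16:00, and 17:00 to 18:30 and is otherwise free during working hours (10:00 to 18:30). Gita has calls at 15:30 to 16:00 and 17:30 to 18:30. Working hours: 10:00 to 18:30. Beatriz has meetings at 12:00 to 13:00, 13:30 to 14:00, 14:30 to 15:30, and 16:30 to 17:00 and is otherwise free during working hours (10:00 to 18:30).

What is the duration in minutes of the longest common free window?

Diego free within 10:00–18:30: 10:00–12:30, 13:00–13:30, 14:30–15:30, 16:00–17:00.
Gita free within 10:00–18:30: 10:00–15:30, 16:00–17:30.
Beatriz free within 10:00–18:30: 10:00–12:00, 13:00–13:30, 14:00–14:30, 15:30–16:30, 17:00–18:30.
Diego ∩ Gita: 10:00–12:30, 13:00–13:30, 14:30–15:30, 16:00–17:00.
Diego ∩ Gita ∩ Beatriz: 10:00–12:00, 13:00–13:30, 16:00–16:30.
Common window lengths: 120, 30, 30 min; longest is 120.

120 minutes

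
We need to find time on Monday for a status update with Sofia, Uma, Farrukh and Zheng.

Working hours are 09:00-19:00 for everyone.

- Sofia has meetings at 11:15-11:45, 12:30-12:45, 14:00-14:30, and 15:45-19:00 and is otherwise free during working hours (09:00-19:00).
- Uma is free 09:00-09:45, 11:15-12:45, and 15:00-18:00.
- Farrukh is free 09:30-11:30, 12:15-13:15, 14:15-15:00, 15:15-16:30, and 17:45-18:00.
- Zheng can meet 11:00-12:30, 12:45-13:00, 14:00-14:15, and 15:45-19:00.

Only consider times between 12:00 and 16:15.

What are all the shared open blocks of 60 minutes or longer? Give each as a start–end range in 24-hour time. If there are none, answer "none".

Sofia free within 09:00–19:00: 09:00–11:15, 11:45–12:30, 12:45–14:00, 14:30–15:45.
Sofia ∩ Uma: 09:00–09:45, 11:45–12:30, 15:00–15:45.
Sofia ∩ Uma ∩ Farrukh: 09:30–09:45, 12:15–12:30, 15:15–15:45.
Sofia ∩ Uma ∩ Farrukh ∩ Zheng: 12:15–12:30.
Restricted to 12:00–16:15: 12:15–12:30.
Windows ≥ 60 min: (none).

none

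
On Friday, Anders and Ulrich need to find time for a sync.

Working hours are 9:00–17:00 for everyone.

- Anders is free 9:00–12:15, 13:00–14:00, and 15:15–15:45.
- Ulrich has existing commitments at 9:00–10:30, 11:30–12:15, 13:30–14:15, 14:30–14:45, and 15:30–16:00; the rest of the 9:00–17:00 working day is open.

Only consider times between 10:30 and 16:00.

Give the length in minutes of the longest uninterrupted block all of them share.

60 minutes

Ulrich free within 09:00–17:00: 10:30–11:30, 12:15–13:30, 14:15–14:30, 14:45–15:30, 16:00–17:00.
Anders ∩ Ulrich: 10:30–11:30, 13:00–13:30, 15:15–15:30.
Restricted to 10:30–16:00: 10:30–11:30, 13:00–13:30, 15:15–15:30.
Common window lengths: 60, 30, 15 min; longest is 60.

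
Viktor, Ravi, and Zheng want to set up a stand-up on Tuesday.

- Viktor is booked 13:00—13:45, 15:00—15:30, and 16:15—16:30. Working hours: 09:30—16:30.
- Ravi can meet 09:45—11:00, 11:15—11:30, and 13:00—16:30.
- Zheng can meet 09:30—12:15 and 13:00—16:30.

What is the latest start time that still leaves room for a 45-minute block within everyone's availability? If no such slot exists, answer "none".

15:30

Viktor free within 09:30–16:30: 09:30–13:00, 13:45–15:00, 15:30–16:15.
Viktor ∩ Ravi: 09:45–11:00, 11:15–11:30, 13:45–15:00, 15:30–16:15.
Viktor ∩ Ravi ∩ Zheng: 09:45–11:00, 11:15–11:30, 13:45–15:00, 15:30–16:15.
Windows ≥ 45 min: 09:45–11:00, 13:45–15:00, 15:30–16:15.
Latest start in the last window 15:30–16:15 is 16:15 − 45 min = 15:30.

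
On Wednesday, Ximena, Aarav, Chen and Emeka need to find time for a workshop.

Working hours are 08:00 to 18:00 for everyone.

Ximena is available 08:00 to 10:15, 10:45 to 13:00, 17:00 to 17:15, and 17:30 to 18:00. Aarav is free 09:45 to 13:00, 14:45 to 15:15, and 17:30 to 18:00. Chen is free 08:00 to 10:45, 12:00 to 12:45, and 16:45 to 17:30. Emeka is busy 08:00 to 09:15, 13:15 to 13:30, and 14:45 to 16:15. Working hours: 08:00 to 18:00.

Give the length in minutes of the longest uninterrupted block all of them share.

Emeka free within 08:00–18:00: 09:15–13:15, 13:30–14:45, 16:15–18:00.
Ximena ∩ Aarav: 09:45–10:15, 10:45–13:00, 17:30–18:00.
Ximena ∩ Aarav ∩ Chen: 09:45–10:15, 12:00–12:45.
Ximena ∩ Aarav ∩ Chen ∩ Emeka: 09:45–10:15, 12:00–12:45.
Common window lengths: 30, 45 min; longest is 45.

45 minutes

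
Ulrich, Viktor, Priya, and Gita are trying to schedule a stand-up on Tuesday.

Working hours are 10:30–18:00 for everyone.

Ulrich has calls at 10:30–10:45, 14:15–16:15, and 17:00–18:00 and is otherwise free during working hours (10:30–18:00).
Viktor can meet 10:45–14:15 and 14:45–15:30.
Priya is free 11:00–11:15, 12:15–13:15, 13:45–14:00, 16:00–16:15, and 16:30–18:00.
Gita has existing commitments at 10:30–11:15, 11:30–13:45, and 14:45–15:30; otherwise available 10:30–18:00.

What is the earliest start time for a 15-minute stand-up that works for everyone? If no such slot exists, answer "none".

13:45

Ulrich free within 10:30–18:00: 10:45–14:15, 16:15–17:00.
Gita free within 10:30–18:00: 11:15–11:30, 13:45–14:45, 15:30–18:00.
Ulrich ∩ Viktor: 10:45–14:15.
Ulrich ∩ Viktor ∩ Priya: 11:00–11:15, 12:15–13:15, 13:45–14:00.
Ulrich ∩ Viktor ∩ Priya ∩ Gita: 13:45–14:00.
Windows ≥ 15 min: 13:45–14:00.
Earliest such window starts at 13:45.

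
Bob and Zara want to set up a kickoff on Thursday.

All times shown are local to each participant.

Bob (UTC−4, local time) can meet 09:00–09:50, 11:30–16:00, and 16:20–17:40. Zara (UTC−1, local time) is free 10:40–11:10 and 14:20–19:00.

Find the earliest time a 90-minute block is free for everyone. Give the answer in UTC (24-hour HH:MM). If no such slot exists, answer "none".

15:30

Bob → UTC: 13:00–13:50, 15:30–20:00, 20:20–21:40.
Zara → UTC: 11:40–12:10, 15:20–20:00.
Bob ∩ Zara: 15:30–20:00.
Windows ≥ 90 min: 15:30–20:00.
Earliest such window starts at 15:30.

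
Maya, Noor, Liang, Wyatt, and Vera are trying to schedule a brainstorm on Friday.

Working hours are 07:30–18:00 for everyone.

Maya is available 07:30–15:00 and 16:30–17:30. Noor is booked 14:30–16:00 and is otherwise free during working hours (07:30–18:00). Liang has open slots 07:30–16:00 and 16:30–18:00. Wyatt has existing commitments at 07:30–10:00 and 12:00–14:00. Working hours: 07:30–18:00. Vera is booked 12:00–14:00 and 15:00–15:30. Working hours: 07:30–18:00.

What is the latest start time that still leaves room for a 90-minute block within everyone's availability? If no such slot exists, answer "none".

Noor free within 07:30–18:00: 07:30–14:30, 16:00–18:00.
Wyatt free within 07:30–18:00: 10:00–12:00, 14:00–18:00.
Vera free within 07:30–18:00: 07:30–12:00, 14:00–15:00, 15:30–18:00.
Maya ∩ Noor: 07:30–14:30, 16:30–17:30.
Maya ∩ Noor ∩ Liang: 07:30–14:30, 16:30–17:30.
Maya ∩ Noor ∩ Liang ∩ Wyatt: 10:00–12:00, 14:00–14:30, 16:30–17:30.
Maya ∩ Noor ∩ Liang ∩ Wyatt ∩ Vera: 10:00–12:00, 14:00–14:30, 16:30–17:30.
Windows ≥ 90 min: 10:00–12:00.
Latest start in the last window 10:00–12:00 is 12:00 − 90 min = 10:30.

10:30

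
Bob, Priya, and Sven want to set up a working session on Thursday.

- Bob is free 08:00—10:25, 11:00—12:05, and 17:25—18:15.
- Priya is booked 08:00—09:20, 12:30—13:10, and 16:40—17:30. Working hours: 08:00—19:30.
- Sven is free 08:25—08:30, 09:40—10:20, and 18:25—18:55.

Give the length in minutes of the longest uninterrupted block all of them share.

40 minutes

Priya free within 08:00–19:30: 09:20–12:30, 13:10–16:40, 17:30–19:30.
Bob ∩ Priya: 09:20–10:25, 11:00–12:05, 17:30–18:15.
Bob ∩ Priya ∩ Sven: 09:40–10:20.
Single common window of 40 minutes.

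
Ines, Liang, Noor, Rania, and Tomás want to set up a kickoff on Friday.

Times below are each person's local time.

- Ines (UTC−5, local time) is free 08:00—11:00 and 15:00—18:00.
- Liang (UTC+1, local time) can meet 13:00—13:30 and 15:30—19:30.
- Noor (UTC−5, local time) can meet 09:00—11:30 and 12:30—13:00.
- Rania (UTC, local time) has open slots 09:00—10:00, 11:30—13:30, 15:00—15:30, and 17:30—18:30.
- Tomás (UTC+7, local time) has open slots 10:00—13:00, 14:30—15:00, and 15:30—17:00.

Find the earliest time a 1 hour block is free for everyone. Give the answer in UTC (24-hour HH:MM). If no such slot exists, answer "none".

none

Ines → UTC: 13:00–16:00, 20:00–23:00.
Liang → UTC: 12:00–12:30, 14:30–18:30.
Noor → UTC: 14:00–16:30, 17:30–18:00.
Rania → UTC: 09:00–10:00, 11:30–13:30, 15:00–15:30, 17:30–18:30.
Tomás → UTC: 03:00–06:00, 07:30–08:00, 08:30–10:00.
Ines ∩ Liang: 14:30–16:00.
Ines ∩ Liang ∩ Noor: 14:30–16:00.
Ines ∩ Liang ∩ Noor ∩ Rania: 15:00–15:30.
Ines ∩ Liang ∩ Noor ∩ Rania ∩ Tomás: (none).
Windows ≥ 60 min: (none).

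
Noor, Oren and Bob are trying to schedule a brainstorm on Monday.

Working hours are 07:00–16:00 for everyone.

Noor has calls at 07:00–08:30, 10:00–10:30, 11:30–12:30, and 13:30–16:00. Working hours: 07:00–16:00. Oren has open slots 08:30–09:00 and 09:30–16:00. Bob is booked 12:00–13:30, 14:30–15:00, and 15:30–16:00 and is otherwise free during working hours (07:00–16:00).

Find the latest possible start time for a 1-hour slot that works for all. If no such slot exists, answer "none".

Noor free within 07:00–16:00: 08:30–10:00, 10:30–11:30, 12:30–13:30.
Bob free within 07:00–16:00: 07:00–12:00, 13:30–14:30, 15:00–15:30.
Noor ∩ Oren: 08:30–09:00, 09:30–10:00, 10:30–11:30, 12:30–13:30.
Noor ∩ Oren ∩ Bob: 08:30–09:00, 09:30–10:00, 10:30–11:30.
Windows ≥ 60 min: 10:30–11:30.
Latest start in the last window 10:30–11:30 is 11:30 − 60 min = 10:30.

10:30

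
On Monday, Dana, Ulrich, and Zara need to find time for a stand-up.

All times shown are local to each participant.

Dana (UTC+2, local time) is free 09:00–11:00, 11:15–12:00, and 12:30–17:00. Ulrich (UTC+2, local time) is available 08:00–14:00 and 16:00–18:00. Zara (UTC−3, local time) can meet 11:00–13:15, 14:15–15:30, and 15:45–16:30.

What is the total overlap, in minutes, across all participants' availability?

60 minutes

Dana → UTC: 07:00–09:00, 09:15–10:00, 10:30–15:00.
Ulrich → UTC: 06:00–12:00, 14:00–16:00.
Zara → UTC: 14:00–16:15, 17:15–18:30, 18:45–19:30.
Dana ∩ Ulrich: 07:00–09:00, 09:15–10:00, 10:30–12:00, 14:00–15:00.
Dana ∩ Ulrich ∩ Zara: 14:00–15:00.
Total common minutes: 60.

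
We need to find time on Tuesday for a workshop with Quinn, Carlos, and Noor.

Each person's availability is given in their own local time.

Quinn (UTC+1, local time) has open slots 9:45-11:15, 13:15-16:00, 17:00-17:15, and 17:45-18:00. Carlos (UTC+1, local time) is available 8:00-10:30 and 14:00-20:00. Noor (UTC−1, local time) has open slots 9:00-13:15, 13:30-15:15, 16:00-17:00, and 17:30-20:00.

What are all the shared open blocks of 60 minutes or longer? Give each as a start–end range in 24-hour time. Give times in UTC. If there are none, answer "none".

Quinn → UTC: 08:45–10:15, 12:15–15:00, 16:00–16:15, 16:45–17:00.
Carlos → UTC: 07:00–09:30, 13:00–19:00.
Noor → UTC: 10:00–14:15, 14:30–16:15, 17:00–18:00, 18:30–21:00.
Quinn ∩ Carlos: 08:45–09:30, 13:00–15:00, 16:00–16:15, 16:45–17:00.
Quinn ∩ Carlos ∩ Noor: 13:00–14:15, 14:30–15:00, 16:00–16:15.
Windows ≥ 60 min: 13:00–14:15.

13:00–14:15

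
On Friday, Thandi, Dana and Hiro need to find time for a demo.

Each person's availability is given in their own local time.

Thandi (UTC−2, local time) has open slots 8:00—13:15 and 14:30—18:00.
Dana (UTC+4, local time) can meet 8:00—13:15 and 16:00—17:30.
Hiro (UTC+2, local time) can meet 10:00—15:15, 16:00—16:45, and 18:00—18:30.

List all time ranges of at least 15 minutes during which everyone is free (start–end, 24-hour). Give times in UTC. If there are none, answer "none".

Thandi → UTC: 10:00–15:15, 16:30–20:00.
Dana → UTC: 04:00–09:15, 12:00–13:30.
Hiro → UTC: 08:00–13:15, 14:00–14:45, 16:00–16:30.
Thandi ∩ Dana: 12:00–13:30.
Thandi ∩ Dana ∩ Hiro: 12:00–13:15.
Windows ≥ 15 min: 12:00–13:15.

12:00–13:15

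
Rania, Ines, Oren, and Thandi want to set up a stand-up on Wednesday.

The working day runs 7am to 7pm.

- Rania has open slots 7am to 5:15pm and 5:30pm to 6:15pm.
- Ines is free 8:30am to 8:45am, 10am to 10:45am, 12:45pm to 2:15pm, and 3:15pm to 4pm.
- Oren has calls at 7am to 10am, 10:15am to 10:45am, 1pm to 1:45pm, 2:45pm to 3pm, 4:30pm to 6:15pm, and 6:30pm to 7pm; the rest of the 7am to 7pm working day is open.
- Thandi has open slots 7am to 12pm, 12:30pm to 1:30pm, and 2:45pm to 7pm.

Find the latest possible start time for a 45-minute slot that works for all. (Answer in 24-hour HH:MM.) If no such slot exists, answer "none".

15:15

Oren free within 07:00–19:00: 10:00–10:15, 10:45–13:00, 13:45–14:45, 15:00–16:30, 18:15–18:30.
Rania ∩ Ines: 08:30–08:45, 10:00–10:45, 12:45–14:15, 15:15–16:00.
Rania ∩ Ines ∩ Oren: 10:00–10:15, 12:45–13:00, 13:45–14:15, 15:15–16:00.
Rania ∩ Ines ∩ Oren ∩ Thandi: 10:00–10:15, 12:45–13:00, 15:15–16:00.
Windows ≥ 45 min: 15:15–16:00.
Latest start in the last window 15:15–16:00 is 16:00 − 45 min = 15:15.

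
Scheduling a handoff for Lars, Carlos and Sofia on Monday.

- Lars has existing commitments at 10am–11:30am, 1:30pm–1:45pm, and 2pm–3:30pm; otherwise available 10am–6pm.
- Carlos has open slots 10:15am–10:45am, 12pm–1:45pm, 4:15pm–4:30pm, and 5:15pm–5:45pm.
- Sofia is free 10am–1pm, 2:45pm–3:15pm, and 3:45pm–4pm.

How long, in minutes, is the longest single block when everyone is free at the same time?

Lars free within 10:00–18:00: 11:30–13:30, 13:45–14:00, 15:30–18:00.
Lars ∩ Carlos: 12:00–13:30, 16:15–16:30, 17:15–17:45.
Lars ∩ Carlos ∩ Sofia: 12:00–13:00.
Single common window of 60 minutes.

60 minutes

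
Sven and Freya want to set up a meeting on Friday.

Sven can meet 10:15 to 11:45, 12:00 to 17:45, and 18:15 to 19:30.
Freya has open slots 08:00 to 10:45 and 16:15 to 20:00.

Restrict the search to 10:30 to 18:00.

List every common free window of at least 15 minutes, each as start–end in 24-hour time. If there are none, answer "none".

10:30–10:45, 16:15–17:45

Sven ∩ Freya: 10:15–10:45, 16:15–17:45, 18:15–19:30.
Restricted to 10:30–18:00: 10:30–10:45, 16:15–17:45.
Windows ≥ 15 min: 10:30–10:45, 16:15–17:45.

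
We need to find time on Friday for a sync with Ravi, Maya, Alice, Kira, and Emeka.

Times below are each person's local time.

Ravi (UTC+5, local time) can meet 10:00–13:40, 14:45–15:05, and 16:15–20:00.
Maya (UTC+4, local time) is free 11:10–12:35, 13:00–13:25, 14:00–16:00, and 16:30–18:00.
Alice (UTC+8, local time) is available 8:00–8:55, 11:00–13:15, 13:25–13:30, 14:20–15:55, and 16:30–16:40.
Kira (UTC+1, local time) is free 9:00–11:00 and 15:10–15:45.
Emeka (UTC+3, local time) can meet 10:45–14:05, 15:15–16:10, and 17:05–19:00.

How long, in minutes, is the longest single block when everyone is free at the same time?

Ravi → UTC: 05:00–08:40, 09:45–10:05, 11:15–15:00.
Maya → UTC: 07:10–08:35, 09:00–09:25, 10:00–12:00, 12:30–14:00.
Alice → UTC: 00:00–00:55, 03:00–05:15, 05:25–05:30, 06:20–07:55, 08:30–08:40.
Kira → UTC: 08:00–10:00, 14:10–14:45.
Emeka → UTC: 07:45–11:05, 12:15–13:10, 14:05–16:00.
Ravi ∩ Maya: 07:10–08:35, 10:00–10:05, 11:15–12:00, 12:30–14:00.
Ravi ∩ Maya ∩ Alice: 07:10–07:55, 08:30–08:35.
Ravi ∩ Maya ∩ Alice ∩ Kira: 08:30–08:35.
Ravi ∩ Maya ∩ Alice ∩ Kira ∩ Emeka: 08:30–08:35.
Single common window of 5 minutes.

5 minutes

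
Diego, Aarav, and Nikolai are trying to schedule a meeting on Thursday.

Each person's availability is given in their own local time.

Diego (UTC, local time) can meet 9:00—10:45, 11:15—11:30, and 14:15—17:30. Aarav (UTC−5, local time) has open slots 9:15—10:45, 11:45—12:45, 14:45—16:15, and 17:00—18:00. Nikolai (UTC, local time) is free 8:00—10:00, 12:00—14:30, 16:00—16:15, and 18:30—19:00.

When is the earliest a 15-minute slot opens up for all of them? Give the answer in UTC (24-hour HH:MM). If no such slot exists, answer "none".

14:15

Diego → UTC: 09:00–10:45, 11:15–11:30, 14:15–17:30.
Aarav → UTC: 14:15–15:45, 16:45–17:45, 19:45–21:15, 22:00–23:00.
Nikolai → UTC: 08:00–10:00, 12:00–14:30, 16:00–16:15, 18:30–19:00.
Diego ∩ Aarav: 14:15–15:45, 16:45–17:30.
Diego ∩ Aarav ∩ Nikolai: 14:15–14:30.
Windows ≥ 15 min: 14:15–14:30.
Earliest such window starts at 14:15.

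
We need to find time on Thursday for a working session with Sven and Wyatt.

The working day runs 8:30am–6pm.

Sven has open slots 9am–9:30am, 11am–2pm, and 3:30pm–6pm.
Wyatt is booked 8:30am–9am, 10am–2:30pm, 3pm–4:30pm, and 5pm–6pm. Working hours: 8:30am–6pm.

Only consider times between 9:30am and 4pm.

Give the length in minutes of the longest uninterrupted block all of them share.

Wyatt free within 08:30–18:00: 09:00–10:00, 14:30–15:00, 16:30–17:00.
Sven ∩ Wyatt: 09:00–09:30, 16:30–17:00.
Restricted to 09:30–16:00: (none).
No common window.

0 minutes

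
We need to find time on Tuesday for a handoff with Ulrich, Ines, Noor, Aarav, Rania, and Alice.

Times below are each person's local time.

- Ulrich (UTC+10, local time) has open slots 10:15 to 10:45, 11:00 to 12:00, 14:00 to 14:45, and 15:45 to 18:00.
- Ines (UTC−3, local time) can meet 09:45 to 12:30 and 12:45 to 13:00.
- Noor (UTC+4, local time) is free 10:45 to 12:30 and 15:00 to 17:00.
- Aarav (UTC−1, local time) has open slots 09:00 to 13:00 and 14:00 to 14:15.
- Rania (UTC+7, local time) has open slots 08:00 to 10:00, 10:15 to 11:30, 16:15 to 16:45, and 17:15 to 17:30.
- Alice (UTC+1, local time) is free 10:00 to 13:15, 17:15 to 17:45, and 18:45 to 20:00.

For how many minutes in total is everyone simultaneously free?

0 minutes

Ulrich → UTC: 00:15–00:45, 01:00–02:00, 04:00–04:45, 05:45–08:00.
Ines → UTC: 12:45–15:30, 15:45–16:00.
Noor → UTC: 06:45–08:30, 11:00–13:00.
Aarav → UTC: 10:00–14:00, 15:00–15:15.
Rania → UTC: 01:00–03:00, 03:15–04:30, 09:15–09:45, 10:15–10:30.
Alice → UTC: 09:00–12:15, 16:15–16:45, 17:45–19:00.
Ulrich ∩ Ines: (none).
Ulrich ∩ Ines ∩ Noor: (none).
Ulrich ∩ Ines ∩ Noor ∩ Aarav: (none).
Ulrich ∩ Ines ∩ Noor ∩ Aarav ∩ Rania: (none).
Ulrich ∩ Ines ∩ Noor ∩ Aarav ∩ Rania ∩ Alice: (none).
Total common minutes: 0.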